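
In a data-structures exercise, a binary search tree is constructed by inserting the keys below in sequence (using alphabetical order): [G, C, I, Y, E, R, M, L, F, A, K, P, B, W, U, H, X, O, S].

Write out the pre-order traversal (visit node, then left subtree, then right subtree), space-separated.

G C A B E F I H Y R M L K P O W U S X

Insert G: tree is empty, so G becomes the root.
Insert C: C < G → go left. Place as left child of G.
Insert I: I > G → go right. Place as right child of G.
Insert Y: Y > G → go right; Y > I → go right. Place as right child of I.
Insert E: E < G → go left; E > C → go right. Place as right child of C.
Insert R: R > G → go right; R > I → go right; R < Y → go left. Place as left child of Y.
Insert M: M > G → go right; M > I → go right; M < Y → go left; M < R → go left. Place as left child of R.
Insert L: L > G → go right; L > I → go right; L < Y → go left; L < R → go left; L < M → go left. Place as left child of M.
Insert F: F < G → go left; F > C → go right; F > E → go right. Place as right child of E.
Insert A: A < G → go left; A < C → go left. Place as left child of C.
Insert K: K > G → go right; K > I → go right; K < Y → go left; K < R → go left; K < M → go left; K < L → go left. Place as left child of L.
Insert P: P > G → go right; P > I → go right; P < Y → go left; P < R → go left; P > M → go right. Place as right child of M.
Insert B: B < G → go left; B < C → go left; B > A → go right. Place as right child of A.
Insert W: W > G → go right; W > I → go right; W < Y → go left; W > R → go right. Place as right child of R.
Insert U: U > G → go right; U > I → go right; U < Y → go left; U > R → go right; U < W → go left. Place as left child of W.
Insert H: H > G → go right; H < I → go left. Place as left child of I.
Insert X: X > G → go right; X > I → go right; X < Y → go left; X > R → go right; X > W → go right. Place as right child of W.
Insert O: O > G → go right; O > I → go right; O < Y → go left; O < R → go left; O > M → go right; O < P → go left. Place as left child of P.
Insert S: S > G → go right; S > I → go right; S < Y → go left; S > R → go right; S < W → go left; S < U → go left. Place as left child of U.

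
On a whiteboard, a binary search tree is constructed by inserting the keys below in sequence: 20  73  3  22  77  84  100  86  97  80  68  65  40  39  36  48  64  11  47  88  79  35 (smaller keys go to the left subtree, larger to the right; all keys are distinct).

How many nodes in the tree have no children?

Insert 20: tree is empty, so 20 becomes the root.
Insert 73: 73 > 20 → go right. Place as right child of 20.
Insert 3: 3 < 20 → go left. Place as left child of 20.
Insert 22: 22 > 20 → go right; 22 < 73 → go left. Place as left child of 73.
Insert 77: 77 > 20 → go right; 77 > 73 → go right. Place as right child of 73.
Insert 84: 84 > 20 → go right; 84 > 73 → go right; 84 > 77 → go right. Place as right child of 77.
Insert 100: 100 > 20 → go right; 100 > 73 → go right; 100 > 77 → go right; 100 > 84 → go right. Place as right child of 84.
Insert 86: 86 > 20 → go right; 86 > 73 → go right; 86 > 77 → go right; 86 > 84 → go right; 86 < 100 → go left. Place as left child of 100.
Insert 97: 97 > 20 → go right; 97 > 73 → go right; 97 > 77 → go right; 97 > 84 → go right; 97 < 100 → go left; 97 > 86 → go right. Place as right child of 86.
Insert 80: 80 > 20 → go right; 80 > 73 → go right; 80 > 77 → go right; 80 < 84 → go left. Place as left child of 84.
Insert 68: 68 > 20 → go right; 68 < 73 → go left; 68 > 22 → go right. Place as right child of 22.
Insert 65: 65 > 20 → go right; 65 < 73 → go left; 65 > 22 → go right; 65 < 68 → go left. Place as left child of 68.
Insert 40: 40 > 20 → go right; 40 < 73 → go left; 40 > 22 → go right; 40 < 68 → go left; 40 < 65 → go left. Place as left child of 65.
Insert 39: 39 > 20 → go right; 39 < 73 → go left; 39 > 22 → go right; 39 < 68 → go left; 39 < 65 → go left; 39 < 40 → go left. Place as left child of 40.
Insert 36: 36 > 20 → go right; 36 < 73 → go left; 36 > 22 → go right; 36 < 68 → go left; 36 < 65 → go left; 36 < 40 → go left; 36 < 39 → go left. Place as left child of 39.
Insert 48: 48 > 20 → go right; 48 < 73 → go left; 48 > 22 → go right; 48 < 68 → go left; 48 < 65 → go left; 48 > 40 → go right. Place as right child of 40.
Insert 64: 64 > 20 → go right; 64 < 73 → go left; 64 > 22 → go right; 64 < 68 → go left; 64 < 65 → go left; 64 > 40 → go right; 64 > 48 → go right. Place as right child of 48.
Insert 11: 11 < 20 → go left; 11 > 3 → go right. Place as right child of 3.
Insert 47: 47 > 20 → go right; 47 < 73 → go left; 47 > 22 → go right; 47 < 68 → go left; 47 < 65 → go left; 47 > 40 → go right; 47 < 48 → go left. Place as left child of 48.
Insert 88: 88 > 20 → go right; 88 > 73 → go right; 88 > 77 → go right; 88 > 84 → go right; 88 < 100 → go left; 88 > 86 → go right; 88 < 97 → go left. Place as left child of 97.
Insert 79: 79 > 20 → go right; 79 > 73 → go right; 79 > 77 → go right; 79 < 84 → go left; 79 < 80 → go left. Place as left child of 80.
Insert 35: 35 > 20 → go right; 35 < 73 → go left; 35 > 22 → go right; 35 < 68 → go left; 35 < 65 → go left; 35 < 40 → go left; 35 < 39 → go left; 35 < 36 → go left. Place as left child of 36.

Leaves: 11, 35, 47, 64, 79, 88 — 6 in total.

6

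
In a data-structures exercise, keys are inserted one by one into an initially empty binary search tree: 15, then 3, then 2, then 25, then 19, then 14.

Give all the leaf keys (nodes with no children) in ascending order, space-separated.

2 14 19

Insert 15: tree is empty, so 15 becomes the root.
Insert 3: 3 < 15 → go left. Place as left child of 15.
Insert 2: 2 < 15 → go left; 2 < 3 → go left. Place as left child of 3.
Insert 25: 25 > 15 → go right. Place as right child of 15.
Insert 19: 19 > 15 → go right; 19 < 25 → go left. Place as left child of 25.
Insert 14: 14 < 15 → go left; 14 > 3 → go right. Place as right child of 3.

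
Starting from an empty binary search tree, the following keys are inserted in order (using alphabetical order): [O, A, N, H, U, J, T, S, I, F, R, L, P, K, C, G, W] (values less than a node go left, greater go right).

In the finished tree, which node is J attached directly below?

Resulting structure (node: left, right):
  O: L=A, R=U
  A: L=–, R=N
  N: L=H, R=–
  H: L=F, R=J
  U: L=T, R=W
  J: L=I, R=L
  T: L=S, R=–
  S: L=R, R=–
  I: L=–, R=–
  F: L=C, R=G
  R: L=P, R=–
  L: L=K, R=–
  P: L=–, R=–
  K: L=–, R=–
  C: L=–, R=–
  G: L=–, R=–
  W: L=–, R=–

H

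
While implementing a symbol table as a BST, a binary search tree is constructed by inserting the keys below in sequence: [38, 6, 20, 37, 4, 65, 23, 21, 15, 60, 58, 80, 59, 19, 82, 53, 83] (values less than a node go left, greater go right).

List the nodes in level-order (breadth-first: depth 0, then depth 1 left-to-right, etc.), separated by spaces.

38 6 65 4 20 60 80 15 37 58 82 19 23 53 59 83 21

38: root
6: left child of 38 (depth 1)
20: right child of 6 (depth 2)
37: right child of 20 (depth 3)
4: left child of 6 (depth 2)
65: right child of 38 (depth 1)
23: left child of 37 (depth 4)
21: left child of 23 (depth 5)
15: left child of 20 (depth 3)
60: left child of 65 (depth 2)
58: left child of 60 (depth 3)
80: right child of 65 (depth 2)
59: right child of 58 (depth 4)
19: right child of 15 (depth 4)
82: right child of 80 (depth 3)
53: left child of 58 (depth 4)
83: right child of 82 (depth 4)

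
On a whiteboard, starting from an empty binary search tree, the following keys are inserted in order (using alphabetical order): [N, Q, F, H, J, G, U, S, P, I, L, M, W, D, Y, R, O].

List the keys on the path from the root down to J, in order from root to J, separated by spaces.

Resulting structure (node: left, right):
  N: L=F, R=Q
  Q: L=P, R=U
  F: L=D, R=H
  H: L=G, R=J
  J: L=I, R=L
  G: L=–, R=–
  U: L=S, R=W
  S: L=R, R=–
  P: L=O, R=–
  I: L=–, R=–
  L: L=–, R=M
  M: L=–, R=–
  W: L=–, R=Y
  D: L=–, R=–
  Y: L=–, R=–
  R: L=–, R=–
  O: L=–, R=–

N F H J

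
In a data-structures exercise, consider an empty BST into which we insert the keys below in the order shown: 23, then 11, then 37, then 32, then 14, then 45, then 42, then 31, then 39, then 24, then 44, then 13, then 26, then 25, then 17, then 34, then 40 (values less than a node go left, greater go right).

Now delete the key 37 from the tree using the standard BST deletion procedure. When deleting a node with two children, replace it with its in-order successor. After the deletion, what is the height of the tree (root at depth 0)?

6

Insert 23: tree is empty, so 23 becomes the root.
Insert 11: 11 < 23 → go left. Place as left child of 23.
Insert 37: 37 > 23 → go right. Place as right child of 23.
Insert 32: 32 > 23 → go right; 32 < 37 → go left. Place as left child of 37.
Insert 14: 14 < 23 → go left; 14 > 11 → go right. Place as right child of 11.
Insert 45: 45 > 23 → go right; 45 > 37 → go right. Place as right child of 37.
Insert 42: 42 > 23 → go right; 42 > 37 → go right; 42 < 45 → go left. Place as left child of 45.
Insert 31: 31 > 23 → go right; 31 < 37 → go left; 31 < 32 → go left. Place as left child of 32.
Insert 39: 39 > 23 → go right; 39 > 37 → go right; 39 < 45 → go left; 39 < 42 → go left. Place as left child of 42.
Insert 24: 24 > 23 → go right; 24 < 37 → go left; 24 < 32 → go left; 24 < 31 → go left. Place as left child of 31.
Insert 44: 44 > 23 → go right; 44 > 37 → go right; 44 < 45 → go left; 44 > 42 → go right. Place as right child of 42.
Insert 13: 13 < 23 → go left; 13 > 11 → go right; 13 < 14 → go left. Place as left child of 14.
Insert 26: 26 > 23 → go right; 26 < 37 → go left; 26 < 32 → go left; 26 < 31 → go left; 26 > 24 → go right. Place as right child of 24.
Insert 25: 25 > 23 → go right; 25 < 37 → go left; 25 < 32 → go left; 25 < 31 → go left; 25 > 24 → go right; 25 < 26 → go left. Place as left child of 26.
Insert 17: 17 < 23 → go left; 17 > 11 → go right; 17 > 14 → go right. Place as right child of 14.
Insert 34: 34 > 23 → go right; 34 < 37 → go left; 34 > 32 → go right. Place as right child of 32.
Insert 40: 40 > 23 → go right; 40 > 37 → go right; 40 < 45 → go left; 40 < 42 → go left; 40 > 39 → go right. Place as right child of 39.

Delete 37 (two children — replace with in-order successor).
After deletion, deepest node is 25 at depth 6.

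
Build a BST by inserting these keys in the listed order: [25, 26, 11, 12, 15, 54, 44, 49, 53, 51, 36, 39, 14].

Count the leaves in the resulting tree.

3

Insert 25: tree is empty, so 25 becomes the root.
Insert 26: 26 > 25 → go right. Place as right child of 25.
Insert 11: 11 < 25 → go left. Place as left child of 25.
Insert 12: 12 < 25 → go left; 12 > 11 → go right. Place as right child of 11.
Insert 15: 15 < 25 → go left; 15 > 11 → go right; 15 > 12 → go right. Place as right child of 12.
Insert 54: 54 > 25 → go right; 54 > 26 → go right. Place as right child of 26.
Insert 44: 44 > 25 → go right; 44 > 26 → go right; 44 < 54 → go left. Place as left child of 54.
Insert 49: 49 > 25 → go right; 49 > 26 → go right; 49 < 54 → go left; 49 > 44 → go right. Place as right child of 44.
Insert 53: 53 > 25 → go right; 53 > 26 → go right; 53 < 54 → go left; 53 > 44 → go right; 53 > 49 → go right. Place as right child of 49.
Insert 51: 51 > 25 → go right; 51 > 26 → go right; 51 < 54 → go left; 51 > 44 → go right; 51 > 49 → go right; 51 < 53 → go left. Place as left child of 53.
Insert 36: 36 > 25 → go right; 36 > 26 → go right; 36 < 54 → go left; 36 < 44 → go left. Place as left child of 44.
Insert 39: 39 > 25 → go right; 39 > 26 → go right; 39 < 54 → go left; 39 < 44 → go left; 39 > 36 → go right. Place as right child of 36.
Insert 14: 14 < 25 → go left; 14 > 11 → go right; 14 > 12 → go right; 14 < 15 → go left. Place as left child of 15.

Leaves: 14, 39, 51 — 3 in total.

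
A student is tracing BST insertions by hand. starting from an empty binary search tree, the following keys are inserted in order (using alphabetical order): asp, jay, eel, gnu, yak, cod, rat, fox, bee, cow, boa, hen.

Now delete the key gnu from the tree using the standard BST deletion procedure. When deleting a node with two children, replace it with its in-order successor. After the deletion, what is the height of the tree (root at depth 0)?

asp: root
jay: right child of asp (depth 1)
eel: left child of jay (depth 2)
gnu: right child of eel (depth 3)
yak: right child of jay (depth 2)
cod: left child of eel (depth 3)
rat: left child of yak (depth 3)
fox: left child of gnu (depth 4)
bee: left child of cod (depth 4)
cow: right child of cod (depth 4)
boa: right child of bee (depth 5)
hen: right child of gnu (depth 4)

Delete gnu (two children — replace with in-order successor).
After deletion, deepest node is boa at depth 5.

5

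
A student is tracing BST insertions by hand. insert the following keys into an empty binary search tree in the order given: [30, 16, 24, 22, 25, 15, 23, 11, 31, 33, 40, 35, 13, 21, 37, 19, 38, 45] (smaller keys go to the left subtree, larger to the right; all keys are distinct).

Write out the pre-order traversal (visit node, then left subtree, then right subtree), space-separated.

30: root
16: left child of 30 (depth 1)
24: right child of 16 (depth 2)
22: left child of 24 (depth 3)
25: right child of 24 (depth 3)
15: left child of 16 (depth 2)
23: right child of 22 (depth 4)
11: left child of 15 (depth 3)
31: right child of 30 (depth 1)
33: right child of 31 (depth 2)
40: right child of 33 (depth 3)
35: left child of 40 (depth 4)
13: right child of 11 (depth 4)
21: left child of 22 (depth 4)
37: right child of 35 (depth 5)
19: left child of 21 (depth 5)
38: right child of 37 (depth 6)
45: right child of 40 (depth 4)

30 16 15 11 13 24 22 21 19 23 25 31 33 40 35 37 38 45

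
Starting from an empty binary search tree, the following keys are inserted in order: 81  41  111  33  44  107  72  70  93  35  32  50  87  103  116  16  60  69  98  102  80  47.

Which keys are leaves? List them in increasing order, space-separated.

Resulting structure (node: left, right):
  81: L=41, R=111
  41: L=33, R=44
  111: L=107, R=116
  33: L=32, R=35
  44: L=–, R=72
  107: L=93, R=–
  72: L=70, R=80
  70: L=50, R=–
  93: L=87, R=103
  35: L=–, R=–
  32: L=16, R=–
  50: L=47, R=60
  87: L=–, R=–
  103: L=98, R=–
  116: L=–, R=–
  16: L=–, R=–
  60: L=–, R=69
  69: L=–, R=–
  98: L=–, R=102
  102: L=–, R=–
  80: L=–, R=–
  47: L=–, R=–

16 35 47 69 80 87 102 116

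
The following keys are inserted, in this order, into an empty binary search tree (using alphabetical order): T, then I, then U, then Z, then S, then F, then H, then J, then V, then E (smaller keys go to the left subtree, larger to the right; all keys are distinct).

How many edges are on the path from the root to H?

Insert T: tree is empty, so T becomes the root.
Insert I: I < T → go left. Place as left child of T.
Insert U: U > T → go right. Place as right child of T.
Insert Z: Z > T → go right; Z > U → go right. Place as right child of U.
Insert S: S < T → go left; S > I → go right. Place as right child of I.
Insert F: F < T → go left; F < I → go left. Place as left child of I.
Insert H: H < T → go left; H < I → go left; H > F → go right. Place as right child of F.
Insert J: J < T → go left; J > I → go right; J < S → go left. Place as left child of S.
Insert V: V > T → go right; V > U → go right; V < Z → go left. Place as left child of Z.
Insert E: E < T → go left; E < I → go left; E < F → go left. Place as left child of F.

Path to H: T → I → F → H, which is 3 edges.

3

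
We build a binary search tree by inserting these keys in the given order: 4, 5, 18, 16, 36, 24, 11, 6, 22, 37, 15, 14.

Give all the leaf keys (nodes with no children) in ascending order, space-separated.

Insert 4: tree is empty, so 4 becomes the root.
Insert 5: 5 > 4 → go right. Place as right child of 4.
Insert 18: 18 > 4 → go right; 18 > 5 → go right. Place as right child of 5.
Insert 16: 16 > 4 → go right; 16 > 5 → go right; 16 < 18 → go left. Place as left child of 18.
Insert 36: 36 > 4 → go right; 36 > 5 → go right; 36 > 18 → go right. Place as right child of 18.
Insert 24: 24 > 4 → go right; 24 > 5 → go right; 24 > 18 → go right; 24 < 36 → go left. Place as left child of 36.
Insert 11: 11 > 4 → go right; 11 > 5 → go right; 11 < 18 → go left; 11 < 16 → go left. Place as left child of 16.
Insert 6: 6 > 4 → go right; 6 > 5 → go right; 6 < 18 → go left; 6 < 16 → go left; 6 < 11 → go left. Place as left child of 11.
Insert 22: 22 > 4 → go right; 22 > 5 → go right; 22 > 18 → go right; 22 < 36 → go left; 22 < 24 → go left. Place as left child of 24.
Insert 37: 37 > 4 → go right; 37 > 5 → go right; 37 > 18 → go right; 37 > 36 → go right. Place as right child of 36.
Insert 15: 15 > 4 → go right; 15 > 5 → go right; 15 < 18 → go left; 15 < 16 → go left; 15 > 11 → go right. Place as right child of 11.
Insert 14: 14 > 4 → go right; 14 > 5 → go right; 14 < 18 → go left; 14 < 16 → go left; 14 > 11 → go right; 14 < 15 → go left. Place as left child of 15.

6 14 22 37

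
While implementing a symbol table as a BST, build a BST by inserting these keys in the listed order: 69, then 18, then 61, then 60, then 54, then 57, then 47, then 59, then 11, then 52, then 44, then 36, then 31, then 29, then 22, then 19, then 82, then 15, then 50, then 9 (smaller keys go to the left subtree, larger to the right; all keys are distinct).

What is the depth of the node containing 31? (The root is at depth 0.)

Resulting structure (node: left, right):
  69: L=18, R=82
  18: L=11, R=61
  61: L=60, R=–
  60: L=54, R=–
  54: L=47, R=57
  57: L=–, R=59
  47: L=44, R=52
  59: L=–, R=–
  11: L=9, R=15
  52: L=50, R=–
  44: L=36, R=–
  36: L=31, R=–
  31: L=29, R=–
  29: L=22, R=–
  22: L=19, R=–
  19: L=–, R=–
  82: L=–, R=–
  15: L=–, R=–
  50: L=–, R=–
  9: L=–, R=–

Path to 31: 69 → 18 → 61 → 60 → 54 → 47 → 44 → 36 → 31, which is 8 edges.

8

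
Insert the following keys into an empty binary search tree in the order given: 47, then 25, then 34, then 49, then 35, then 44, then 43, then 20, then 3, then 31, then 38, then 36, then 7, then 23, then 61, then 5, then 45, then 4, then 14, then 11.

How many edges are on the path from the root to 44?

4

Resulting structure (node: left, right):
  47: L=25, R=49
  25: L=20, R=34
  34: L=31, R=35
  49: L=–, R=61
  35: L=–, R=44
  44: L=43, R=45
  43: L=38, R=–
  20: L=3, R=23
  3: L=–, R=7
  31: L=–, R=–
  38: L=36, R=–
  36: L=–, R=–
  7: L=5, R=14
  23: L=–, R=–
  61: L=–, R=–
  5: L=4, R=–
  45: L=–, R=–
  4: L=–, R=–
  14: L=11, R=–
  11: L=–, R=–

Path to 44: 47 → 25 → 34 → 35 → 44, which is 4 edges.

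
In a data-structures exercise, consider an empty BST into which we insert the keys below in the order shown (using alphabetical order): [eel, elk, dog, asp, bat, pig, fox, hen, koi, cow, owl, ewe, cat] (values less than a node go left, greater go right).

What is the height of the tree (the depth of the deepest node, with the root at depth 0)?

6

eel: root
elk: right child of eel (depth 1)
dog: left child of eel (depth 1)
asp: left child of dog (depth 2)
bat: right child of asp (depth 3)
pig: right child of elk (depth 2)
fox: left child of pig (depth 3)
hen: right child of fox (depth 4)
koi: right child of hen (depth 5)
cow: right child of bat (depth 4)
owl: right child of koi (depth 6)
ewe: left child of fox (depth 4)
cat: left child of cow (depth 5)

The deepest node is owl at depth 6.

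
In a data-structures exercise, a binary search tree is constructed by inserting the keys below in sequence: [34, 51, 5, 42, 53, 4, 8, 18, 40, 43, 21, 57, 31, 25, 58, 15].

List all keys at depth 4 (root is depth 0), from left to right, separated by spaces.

15 21 58

Resulting structure (node: left, right):
  34: L=5, R=51
  51: L=42, R=53
  5: L=4, R=8
  42: L=40, R=43
  53: L=–, R=57
  4: L=–, R=–
  8: L=–, R=18
  18: L=15, R=21
  40: L=–, R=–
  43: L=–, R=–
  21: L=–, R=31
  57: L=–, R=58
  31: L=25, R=–
  25: L=–, R=–
  58: L=–, R=–
  15: L=–, R=–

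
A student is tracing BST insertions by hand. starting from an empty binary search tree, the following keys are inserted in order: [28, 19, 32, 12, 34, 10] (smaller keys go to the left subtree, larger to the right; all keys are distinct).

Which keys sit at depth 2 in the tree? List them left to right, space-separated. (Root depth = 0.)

12 34

28: root
19: left child of 28 (depth 1)
32: right child of 28 (depth 1)
12: left child of 19 (depth 2)
34: right child of 32 (depth 2)
10: left child of 12 (depth 3)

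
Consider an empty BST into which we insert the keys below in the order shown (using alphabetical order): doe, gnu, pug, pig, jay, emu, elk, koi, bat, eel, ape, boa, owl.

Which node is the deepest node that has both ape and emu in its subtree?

Resulting structure (node: left, right):
  doe: L=bat, R=gnu
  gnu: L=emu, R=pug
  pug: L=pig, R=–
  pig: L=jay, R=–
  jay: L=–, R=koi
  emu: L=elk, R=–
  elk: L=eel, R=–
  koi: L=–, R=owl
  bat: L=ape, R=boa
  eel: L=–, R=–
  ape: L=–, R=–
  boa: L=–, R=–
  owl: L=–, R=–

Path to ape: doe → bat → ape
Path to emu: doe → gnu → emu
The paths share a prefix ending at doe, then split left and right.

doe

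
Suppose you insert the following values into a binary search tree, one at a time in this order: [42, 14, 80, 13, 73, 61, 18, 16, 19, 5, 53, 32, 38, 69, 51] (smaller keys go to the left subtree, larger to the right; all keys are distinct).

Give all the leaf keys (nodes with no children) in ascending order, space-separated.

Insert 42: tree is empty, so 42 becomes the root.
Insert 14: 14 < 42 → go left. Place as left child of 42.
Insert 80: 80 > 42 → go right. Place as right child of 42.
Insert 13: 13 < 42 → go left; 13 < 14 → go left. Place as left child of 14.
Insert 73: 73 > 42 → go right; 73 < 80 → go left. Place as left child of 80.
Insert 61: 61 > 42 → go right; 61 < 80 → go left; 61 < 73 → go left. Place as left child of 73.
Insert 18: 18 < 42 → go left; 18 > 14 → go right. Place as right child of 14.
Insert 16: 16 < 42 → go left; 16 > 14 → go right; 16 < 18 → go left. Place as left child of 18.
Insert 19: 19 < 42 → go left; 19 > 14 → go right; 19 > 18 → go right. Place as right child of 18.
Insert 5: 5 < 42 → go left; 5 < 14 → go left; 5 < 13 → go left. Place as left child of 13.
Insert 53: 53 > 42 → go right; 53 < 80 → go left; 53 < 73 → go left; 53 < 61 → go left. Place as left child of 61.
Insert 32: 32 < 42 → go left; 32 > 14 → go right; 32 > 18 → go right; 32 > 19 → go right. Place as right child of 19.
Insert 38: 38 < 42 → go left; 38 > 14 → go right; 38 > 18 → go right; 38 > 19 → go right; 38 > 32 → go right. Place as right child of 32.
Insert 69: 69 > 42 → go right; 69 < 80 → go left; 69 < 73 → go left; 69 > 61 → go right. Place as right child of 61.
Insert 51: 51 > 42 → go right; 51 < 80 → go left; 51 < 73 → go left; 51 < 61 → go left; 51 < 53 → go left. Place as left child of 53.

5 16 38 51 69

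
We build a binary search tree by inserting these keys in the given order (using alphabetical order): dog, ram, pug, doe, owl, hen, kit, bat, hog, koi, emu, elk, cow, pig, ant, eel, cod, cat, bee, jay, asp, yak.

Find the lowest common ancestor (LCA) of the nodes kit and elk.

dog: root
ram: right child of dog (depth 1)
pug: left child of ram (depth 2)
doe: left child of dog (depth 1)
owl: left child of pug (depth 3)
hen: left child of owl (depth 4)
kit: right child of hen (depth 5)
bat: left child of doe (depth 2)
hog: left child of kit (depth 6)
koi: right child of kit (depth 6)
emu: left child of hen (depth 5)
elk: left child of emu (depth 6)
cow: right child of bat (depth 3)
pig: right child of owl (depth 4)
ant: left child of bat (depth 3)
eel: left child of elk (depth 7)
cod: left child of cow (depth 4)
cat: left child of cod (depth 5)
bee: left child of cat (depth 6)
jay: right child of hog (depth 7)
asp: right child of ant (depth 4)
yak: right child of ram (depth 2)

Path to kit: dog → ram → pug → owl → hen → kit
Path to elk: dog → ram → pug → owl → hen → emu → elk
The paths share a prefix ending at hen, then split left and right.

hen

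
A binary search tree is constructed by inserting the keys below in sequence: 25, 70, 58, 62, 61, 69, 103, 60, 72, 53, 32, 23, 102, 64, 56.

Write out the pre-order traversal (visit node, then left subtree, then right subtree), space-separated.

25 23 70 58 53 32 56 62 61 60 69 64 103 72 102

Insert 25: tree is empty, so 25 becomes the root.
Insert 70: 70 > 25 → go right. Place as right child of 25.
Insert 58: 58 > 25 → go right; 58 < 70 → go left. Place as left child of 70.
Insert 62: 62 > 25 → go right; 62 < 70 → go left; 62 > 58 → go right. Place as right child of 58.
Insert 61: 61 > 25 → go right; 61 < 70 → go left; 61 > 58 → go right; 61 < 62 → go left. Place as left child of 62.
Insert 69: 69 > 25 → go right; 69 < 70 → go left; 69 > 58 → go right; 69 > 62 → go right. Place as right child of 62.
Insert 103: 103 > 25 → go right; 103 > 70 → go right. Place as right child of 70.
Insert 60: 60 > 25 → go right; 60 < 70 → go left; 60 > 58 → go right; 60 < 62 → go left; 60 < 61 → go left. Place as left child of 61.
Insert 72: 72 > 25 → go right; 72 > 70 → go right; 72 < 103 → go left. Place as left child of 103.
Insert 53: 53 > 25 → go right; 53 < 70 → go left; 53 < 58 → go left. Place as left child of 58.
Insert 32: 32 > 25 → go right; 32 < 70 → go left; 32 < 58 → go left; 32 < 53 → go left. Place as left child of 53.
Insert 23: 23 < 25 → go left. Place as left child of 25.
Insert 102: 102 > 25 → go right; 102 > 70 → go right; 102 < 103 → go left; 102 > 72 → go right. Place as right child of 72.
Insert 64: 64 > 25 → go right; 64 < 70 → go left; 64 > 58 → go right; 64 > 62 → go right; 64 < 69 → go left. Place as left child of 69.
Insert 56: 56 > 25 → go right; 56 < 70 → go left; 56 < 58 → go left; 56 > 53 → go right. Place as right child of 53.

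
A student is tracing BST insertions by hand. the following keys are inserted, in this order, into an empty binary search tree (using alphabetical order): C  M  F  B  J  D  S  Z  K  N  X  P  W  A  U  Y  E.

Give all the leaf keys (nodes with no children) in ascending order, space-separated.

A E K P U Y

Resulting structure (node: left, right):
  C: L=B, R=M
  M: L=F, R=S
  F: L=D, R=J
  B: L=A, R=–
  J: L=–, R=K
  D: L=–, R=E
  S: L=N, R=Z
  Z: L=X, R=–
  K: L=–, R=–
  N: L=–, R=P
  X: L=W, R=Y
  P: L=–, R=–
  W: L=U, R=–
  A: L=–, R=–
  U: L=–, R=–
  Y: L=–, R=–
  E: L=–, R=–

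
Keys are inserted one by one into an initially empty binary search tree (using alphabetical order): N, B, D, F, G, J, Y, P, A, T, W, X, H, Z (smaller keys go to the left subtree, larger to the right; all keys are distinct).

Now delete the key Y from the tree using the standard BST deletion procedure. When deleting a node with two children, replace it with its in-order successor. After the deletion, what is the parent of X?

W

Insert N: tree is empty, so N becomes the root.
Insert B: B < N → go left. Place as left child of N.
Insert D: D < N → go left; D > B → go right. Place as right child of B.
Insert F: F < N → go left; F > B → go right; F > D → go right. Place as right child of D.
Insert G: G < N → go left; G > B → go right; G > D → go right; G > F → go right. Place as right child of F.
Insert J: J < N → go left; J > B → go right; J > D → go right; J > F → go right; J > G → go right. Place as right child of G.
Insert Y: Y > N → go right. Place as right child of N.
Insert P: P > N → go right; P < Y → go left. Place as left child of Y.
Insert A: A < N → go left; A < B → go left. Place as left child of B.
Insert T: T > N → go right; T < Y → go left; T > P → go right. Place as right child of P.
Insert W: W > N → go right; W < Y → go left; W > P → go right; W > T → go right. Place as right child of T.
Insert X: X > N → go right; X < Y → go left; X > P → go right; X > T → go right; X > W → go right. Place as right child of W.
Insert H: H < N → go left; H > B → go right; H > D → go right; H > F → go right; H > G → go right; H < J → go left. Place as left child of J.
Insert Z: Z > N → go right; Z > Y → go right. Place as right child of Y.

Delete Y (two children — replace with in-order successor).
After deletion, X's parent is W.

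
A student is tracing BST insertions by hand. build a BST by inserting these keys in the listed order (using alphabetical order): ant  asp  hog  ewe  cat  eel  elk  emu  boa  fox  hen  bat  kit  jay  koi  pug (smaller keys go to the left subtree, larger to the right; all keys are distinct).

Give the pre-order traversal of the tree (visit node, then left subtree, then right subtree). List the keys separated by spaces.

Resulting structure (node: left, right):
  ant: L=–, R=asp
  asp: L=–, R=hog
  hog: L=ewe, R=kit
  ewe: L=cat, R=fox
  cat: L=boa, R=eel
  eel: L=–, R=elk
  elk: L=–, R=emu
  emu: L=–, R=–
  boa: L=bat, R=–
  fox: L=–, R=hen
  hen: L=–, R=–
  bat: L=–, R=–
  kit: L=jay, R=koi
  jay: L=–, R=–
  koi: L=–, R=pug
  pug: L=–, R=–

ant asp hog ewe cat boa bat eel elk emu fox hen kit jay koi pug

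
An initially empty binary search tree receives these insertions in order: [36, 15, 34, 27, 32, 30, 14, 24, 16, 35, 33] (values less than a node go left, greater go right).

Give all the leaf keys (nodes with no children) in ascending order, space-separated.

14 16 30 33 35

Resulting structure (node: left, right):
  36: L=15, R=–
  15: L=14, R=34
  34: L=27, R=35
  27: L=24, R=32
  32: L=30, R=33
  30: L=–, R=–
  14: L=–, R=–
  24: L=16, R=–
  16: L=–, R=–
  35: L=–, R=–
  33: L=–, R=–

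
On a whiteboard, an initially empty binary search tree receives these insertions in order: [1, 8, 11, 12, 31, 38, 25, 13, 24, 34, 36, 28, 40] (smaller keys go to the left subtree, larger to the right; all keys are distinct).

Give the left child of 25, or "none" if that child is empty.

Insert 1: tree is empty, so 1 becomes the root.
Insert 8: 8 > 1 → go right. Place as right child of 1.
Insert 11: 11 > 1 → go right; 11 > 8 → go right. Place as right child of 8.
Insert 12: 12 > 1 → go right; 12 > 8 → go right; 12 > 11 → go right. Place as right child of 11.
Insert 31: 31 > 1 → go right; 31 > 8 → go right; 31 > 11 → go right; 31 > 12 → go right. Place as right child of 12.
Insert 38: 38 > 1 → go right; 38 > 8 → go right; 38 > 11 → go right; 38 > 12 → go right; 38 > 31 → go right. Place as right child of 31.
Insert 25: 25 > 1 → go right; 25 > 8 → go right; 25 > 11 → go right; 25 > 12 → go right; 25 < 31 → go left. Place as left child of 31.
Insert 13: 13 > 1 → go right; 13 > 8 → go right; 13 > 11 → go right; 13 > 12 → go right; 13 < 31 → go left; 13 < 25 → go left. Place as left child of 25.
Insert 24: 24 > 1 → go right; 24 > 8 → go right; 24 > 11 → go right; 24 > 12 → go right; 24 < 31 → go left; 24 < 25 → go left; 24 > 13 → go right. Place as right child of 13.
Insert 34: 34 > 1 → go right; 34 > 8 → go right; 34 > 11 → go right; 34 > 12 → go right; 34 > 31 → go right; 34 < 38 → go left. Place as left child of 38.
Insert 36: 36 > 1 → go right; 36 > 8 → go right; 36 > 11 → go right; 36 > 12 → go right; 36 > 31 → go right; 36 < 38 → go left; 36 > 34 → go right. Place as right child of 34.
Insert 28: 28 > 1 → go right; 28 > 8 → go right; 28 > 11 → go right; 28 > 12 → go right; 28 < 31 → go left; 28 > 25 → go right. Place as right child of 25.
Insert 40: 40 > 1 → go right; 40 > 8 → go right; 40 > 11 → go right; 40 > 12 → go right; 40 > 31 → go right; 40 > 38 → go right. Place as right child of 38.

13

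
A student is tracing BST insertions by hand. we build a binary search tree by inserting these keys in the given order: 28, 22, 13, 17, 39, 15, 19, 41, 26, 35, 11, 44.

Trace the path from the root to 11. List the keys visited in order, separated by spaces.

28: root
22: left child of 28 (depth 1)
13: left child of 22 (depth 2)
17: right child of 13 (depth 3)
39: right child of 28 (depth 1)
15: left child of 17 (depth 4)
19: right child of 17 (depth 4)
41: right child of 39 (depth 2)
26: right child of 22 (depth 2)
35: left child of 39 (depth 2)
11: left child of 13 (depth 3)
44: right child of 41 (depth 3)

28 22 13 11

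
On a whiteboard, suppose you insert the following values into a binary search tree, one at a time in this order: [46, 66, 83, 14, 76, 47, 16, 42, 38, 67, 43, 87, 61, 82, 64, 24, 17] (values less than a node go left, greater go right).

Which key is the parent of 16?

Resulting structure (node: left, right):
  46: L=14, R=66
  66: L=47, R=83
  83: L=76, R=87
  14: L=–, R=16
  76: L=67, R=82
  47: L=–, R=61
  16: L=–, R=42
  42: L=38, R=43
  38: L=24, R=–
  67: L=–, R=–
  43: L=–, R=–
  87: L=–, R=–
  61: L=–, R=64
  82: L=–, R=–
  64: L=–, R=–
  24: L=17, R=–
  17: L=–, R=–

14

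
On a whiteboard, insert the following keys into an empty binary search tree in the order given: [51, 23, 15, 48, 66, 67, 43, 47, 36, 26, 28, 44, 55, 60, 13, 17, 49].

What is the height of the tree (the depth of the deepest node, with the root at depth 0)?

Insert 51: tree is empty, so 51 becomes the root.
Insert 23: 23 < 51 → go left. Place as left child of 51.
Insert 15: 15 < 51 → go left; 15 < 23 → go left. Place as left child of 23.
Insert 48: 48 < 51 → go left; 48 > 23 → go right. Place as right child of 23.
Insert 66: 66 > 51 → go right. Place as right child of 51.
Insert 67: 67 > 51 → go right; 67 > 66 → go right. Place as right child of 66.
Insert 43: 43 < 51 → go left; 43 > 23 → go right; 43 < 48 → go left. Place as left child of 48.
Insert 47: 47 < 51 → go left; 47 > 23 → go right; 47 < 48 → go left; 47 > 43 → go right. Place as right child of 43.
Insert 36: 36 < 51 → go left; 36 > 23 → go right; 36 < 48 → go left; 36 < 43 → go left. Place as left child of 43.
Insert 26: 26 < 51 → go left; 26 > 23 → go right; 26 < 48 → go left; 26 < 43 → go left; 26 < 36 → go left. Place as left child of 36.
Insert 28: 28 < 51 → go left; 28 > 23 → go right; 28 < 48 → go left; 28 < 43 → go left; 28 < 36 → go left; 28 > 26 → go right. Place as right child of 26.
Insert 44: 44 < 51 → go left; 44 > 23 → go right; 44 < 48 → go left; 44 > 43 → go right; 44 < 47 → go left. Place as left child of 47.
Insert 55: 55 > 51 → go right; 55 < 66 → go left. Place as left child of 66.
Insert 60: 60 > 51 → go right; 60 < 66 → go left; 60 > 55 → go right. Place as right child of 55.
Insert 13: 13 < 51 → go left; 13 < 23 → go left; 13 < 15 → go left. Place as left child of 15.
Insert 17: 17 < 51 → go left; 17 < 23 → go left; 17 > 15 → go right. Place as right child of 15.
Insert 49: 49 < 51 → go left; 49 > 23 → go right; 49 > 48 → go right. Place as right child of 48.

The deepest node is 28 at depth 6.

6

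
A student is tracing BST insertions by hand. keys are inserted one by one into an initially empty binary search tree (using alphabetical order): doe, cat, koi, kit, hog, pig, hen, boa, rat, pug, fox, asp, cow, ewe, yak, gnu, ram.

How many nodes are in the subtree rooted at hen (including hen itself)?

Resulting structure (node: left, right):
  doe: L=cat, R=koi
  cat: L=boa, R=cow
  koi: L=kit, R=pig
  kit: L=hog, R=–
  hog: L=hen, R=–
  pig: L=–, R=rat
  hen: L=fox, R=–
  boa: L=asp, R=–
  rat: L=pug, R=yak
  pug: L=–, R=ram
  fox: L=ewe, R=gnu
  asp: L=–, R=–
  cow: L=–, R=–
  ewe: L=–, R=–
  yak: L=–, R=–
  gnu: L=–, R=–
  ram: L=–, R=–

Subtree rooted at hen contains: hen, fox, ewe, gnu — 4 nodes.

4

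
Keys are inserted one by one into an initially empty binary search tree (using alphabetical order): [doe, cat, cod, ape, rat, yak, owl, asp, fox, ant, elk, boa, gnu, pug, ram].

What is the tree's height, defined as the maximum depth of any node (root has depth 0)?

doe: root
cat: left child of doe (depth 1)
cod: right child of cat (depth 2)
ape: left child of cat (depth 2)
rat: right child of doe (depth 1)
yak: right child of rat (depth 2)
owl: left child of rat (depth 2)
asp: right child of ape (depth 3)
fox: left child of owl (depth 3)
ant: left child of ape (depth 3)
elk: left child of fox (depth 4)
boa: right child of asp (depth 4)
gnu: right child of fox (depth 4)
pug: right child of owl (depth 3)
ram: right child of pug (depth 4)

The deepest node is elk at depth 4.

4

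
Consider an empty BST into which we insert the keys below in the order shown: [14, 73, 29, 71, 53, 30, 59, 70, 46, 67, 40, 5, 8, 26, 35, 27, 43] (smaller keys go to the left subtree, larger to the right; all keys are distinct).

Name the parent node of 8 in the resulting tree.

5

14: root
73: right child of 14 (depth 1)
29: left child of 73 (depth 2)
71: right child of 29 (depth 3)
53: left child of 71 (depth 4)
30: left child of 53 (depth 5)
59: right child of 53 (depth 5)
70: right child of 59 (depth 6)
46: right child of 30 (depth 6)
67: left child of 70 (depth 7)
40: left child of 46 (depth 7)
5: left child of 14 (depth 1)
8: right child of 5 (depth 2)
26: left child of 29 (depth 3)
35: left child of 40 (depth 8)
27: right child of 26 (depth 4)
43: right child of 40 (depth 8)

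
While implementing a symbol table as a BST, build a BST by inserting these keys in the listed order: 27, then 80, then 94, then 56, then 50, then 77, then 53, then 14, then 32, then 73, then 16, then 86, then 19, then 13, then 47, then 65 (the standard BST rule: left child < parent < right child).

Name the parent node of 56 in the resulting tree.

Resulting structure (node: left, right):
  27: L=14, R=80
  80: L=56, R=94
  94: L=86, R=–
  56: L=50, R=77
  50: L=32, R=53
  77: L=73, R=–
  53: L=–, R=–
  14: L=13, R=16
  32: L=–, R=47
  73: L=65, R=–
  16: L=–, R=19
  86: L=–, R=–
  19: L=–, R=–
  13: L=–, R=–
  47: L=–, R=–
  65: L=–, R=–

80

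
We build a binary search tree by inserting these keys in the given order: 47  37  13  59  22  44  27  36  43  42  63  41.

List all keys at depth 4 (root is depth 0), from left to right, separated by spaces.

27 42

47: root
37: left child of 47 (depth 1)
13: left child of 37 (depth 2)
59: right child of 47 (depth 1)
22: right child of 13 (depth 3)
44: right child of 37 (depth 2)
27: right child of 22 (depth 4)
36: right child of 27 (depth 5)
43: left child of 44 (depth 3)
42: left child of 43 (depth 4)
63: right child of 59 (depth 2)
41: left child of 42 (depth 5)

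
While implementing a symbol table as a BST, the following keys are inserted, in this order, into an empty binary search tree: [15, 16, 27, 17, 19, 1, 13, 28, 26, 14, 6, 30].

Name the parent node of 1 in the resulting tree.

15: root
16: right child of 15 (depth 1)
27: right child of 16 (depth 2)
17: left child of 27 (depth 3)
19: right child of 17 (depth 4)
1: left child of 15 (depth 1)
13: right child of 1 (depth 2)
28: right child of 27 (depth 3)
26: right child of 19 (depth 5)
14: right child of 13 (depth 3)
6: left child of 13 (depth 3)
30: right child of 28 (depth 4)

15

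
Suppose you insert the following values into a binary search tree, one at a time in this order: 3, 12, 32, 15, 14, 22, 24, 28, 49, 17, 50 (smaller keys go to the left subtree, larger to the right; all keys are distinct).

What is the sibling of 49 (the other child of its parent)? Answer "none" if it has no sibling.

15

3: root
12: right child of 3 (depth 1)
32: right child of 12 (depth 2)
15: left child of 32 (depth 3)
14: left child of 15 (depth 4)
22: right child of 15 (depth 4)
24: right child of 22 (depth 5)
28: right child of 24 (depth 6)
49: right child of 32 (depth 3)
17: left child of 22 (depth 5)
50: right child of 49 (depth 4)

49's parent is 32; the other child of 32 is 15.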